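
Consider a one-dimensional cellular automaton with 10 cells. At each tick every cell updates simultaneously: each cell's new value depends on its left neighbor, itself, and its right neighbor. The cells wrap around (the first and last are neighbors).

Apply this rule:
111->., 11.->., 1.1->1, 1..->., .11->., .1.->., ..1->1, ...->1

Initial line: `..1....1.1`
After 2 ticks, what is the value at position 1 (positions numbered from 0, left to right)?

.

.1..111.1.
1..1...1..
position 1 holds .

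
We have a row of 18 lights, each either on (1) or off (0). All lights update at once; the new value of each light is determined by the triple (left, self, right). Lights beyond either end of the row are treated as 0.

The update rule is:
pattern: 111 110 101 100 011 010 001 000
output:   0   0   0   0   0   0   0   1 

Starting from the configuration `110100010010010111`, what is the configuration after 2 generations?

generation 1: 000001000000000000
generation 2: 111100011111111111

111100011111111111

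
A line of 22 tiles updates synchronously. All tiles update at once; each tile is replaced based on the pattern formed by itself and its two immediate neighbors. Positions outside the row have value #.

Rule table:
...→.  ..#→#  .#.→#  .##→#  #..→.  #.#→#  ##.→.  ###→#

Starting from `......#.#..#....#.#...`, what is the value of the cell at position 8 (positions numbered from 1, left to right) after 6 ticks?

.

tick 1: .....####.##...####..#
tick 2: ....####.##...####..##
tick 3: ...####.##...####..###
tick 4: ..####.##...####..####
tick 5: .####.##...####..#####
tick 6: ####.##...####..######
position 8 holds .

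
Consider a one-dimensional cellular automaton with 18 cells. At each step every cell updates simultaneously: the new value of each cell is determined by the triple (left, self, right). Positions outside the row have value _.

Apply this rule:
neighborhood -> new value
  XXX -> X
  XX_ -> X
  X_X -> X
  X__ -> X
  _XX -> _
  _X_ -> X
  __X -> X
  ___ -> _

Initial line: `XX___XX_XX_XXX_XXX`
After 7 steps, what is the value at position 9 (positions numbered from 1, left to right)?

_XX_X_XX_XX_XXX_XX
X_XXXX_XX_XX_XXX_X
XX_XXXX_XX_XX_XXXX
_XX_XXXX_XX_XX_XXX
X_XX_XXXX_XX_XX_XX
XX_XX_XXXX_XX_XX_X
_XX_XX_XXXX_XX_XXX
position 9 holds X

X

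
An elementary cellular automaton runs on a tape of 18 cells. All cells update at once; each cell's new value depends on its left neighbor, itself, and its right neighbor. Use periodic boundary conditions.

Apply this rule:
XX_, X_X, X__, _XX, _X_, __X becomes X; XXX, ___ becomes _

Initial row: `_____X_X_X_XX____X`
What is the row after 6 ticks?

X___XXXXXXXXXX__XX
XX_XX________XXXX_
XXXXXX______XX__XX
_____XX____XXXXXX_
____XXXX__XX____XX
X__XX__XXXXXX__XXX

X__XX__XXXXXX__XXX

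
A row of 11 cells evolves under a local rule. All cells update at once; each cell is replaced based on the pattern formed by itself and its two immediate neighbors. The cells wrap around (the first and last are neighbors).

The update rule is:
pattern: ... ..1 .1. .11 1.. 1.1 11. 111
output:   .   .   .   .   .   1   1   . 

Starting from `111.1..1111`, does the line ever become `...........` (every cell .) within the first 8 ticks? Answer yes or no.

..11.......
...1.......
...........
all cells are . at tick 3

yes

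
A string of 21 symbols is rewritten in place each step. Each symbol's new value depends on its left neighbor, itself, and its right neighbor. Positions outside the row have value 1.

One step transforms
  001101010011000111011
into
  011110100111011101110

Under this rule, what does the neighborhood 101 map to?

1

At position 4 the neighborhood is 101; the next row has 1 there.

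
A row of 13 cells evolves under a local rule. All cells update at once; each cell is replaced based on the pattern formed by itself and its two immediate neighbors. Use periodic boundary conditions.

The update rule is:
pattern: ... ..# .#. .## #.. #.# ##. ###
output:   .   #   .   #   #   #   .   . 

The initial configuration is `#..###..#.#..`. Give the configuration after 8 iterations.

iteration 1: .###..##.#.##
iteration 2: ##..###.#.##.
iteration 3: #.###..#.##.#
iteration 4: .##..##.##.##
iteration 5: ##.###.##.##.
iteration 6: #.##..##.##.#
iteration 7: .##.###.##.##
iteration 8: ##.##..##.##.

##.##..##.##.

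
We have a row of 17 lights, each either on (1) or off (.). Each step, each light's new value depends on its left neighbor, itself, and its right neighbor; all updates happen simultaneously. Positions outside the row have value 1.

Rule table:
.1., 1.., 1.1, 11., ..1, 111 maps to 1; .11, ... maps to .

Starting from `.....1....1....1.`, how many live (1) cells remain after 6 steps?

15

1...111..111..111
11.1.1111.1111.11
11111.1111.1111.1
111111.1111.1111.
1111111.1111.1111
11111111.1111.111
count of 1: 15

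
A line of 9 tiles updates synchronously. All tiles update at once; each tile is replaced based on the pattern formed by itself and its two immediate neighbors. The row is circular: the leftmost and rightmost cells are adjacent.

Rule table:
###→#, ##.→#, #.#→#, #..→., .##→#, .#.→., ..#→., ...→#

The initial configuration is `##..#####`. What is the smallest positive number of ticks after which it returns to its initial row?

##..#####

1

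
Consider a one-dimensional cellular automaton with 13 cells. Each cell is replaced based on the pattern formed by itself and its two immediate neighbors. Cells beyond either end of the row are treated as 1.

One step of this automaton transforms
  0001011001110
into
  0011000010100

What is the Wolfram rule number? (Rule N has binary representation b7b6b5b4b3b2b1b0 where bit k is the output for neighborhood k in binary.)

134

position 10: 111 → 1  (bit 7 = 1)
position 6: 110 → 0  (bit 6 = 0)
position 4: 101 → 0  (bit 5 = 0)
position 0: 100 → 0  (bit 4 = 0)
position 5: 011 → 0  (bit 3 = 0)
position 3: 010 → 1  (bit 2 = 1)
position 2: 001 → 1  (bit 1 = 1)
position 1: 000 → 0  (bit 0 = 0)
bits b7..b0 = 10000110 = 134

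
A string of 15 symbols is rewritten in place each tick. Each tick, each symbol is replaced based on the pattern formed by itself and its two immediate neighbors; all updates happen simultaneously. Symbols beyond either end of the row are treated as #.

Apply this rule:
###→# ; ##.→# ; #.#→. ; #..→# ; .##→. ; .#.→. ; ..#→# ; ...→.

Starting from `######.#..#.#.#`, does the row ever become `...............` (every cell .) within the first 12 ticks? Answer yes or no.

no

######..##.....
########.##...#
########..##.#.
##########.#...
##########..#.#
############...
#############.#
#############..
###############
###############  (fixed point — unchanged through tick 12)
tick 12 is ###############, still not uniform .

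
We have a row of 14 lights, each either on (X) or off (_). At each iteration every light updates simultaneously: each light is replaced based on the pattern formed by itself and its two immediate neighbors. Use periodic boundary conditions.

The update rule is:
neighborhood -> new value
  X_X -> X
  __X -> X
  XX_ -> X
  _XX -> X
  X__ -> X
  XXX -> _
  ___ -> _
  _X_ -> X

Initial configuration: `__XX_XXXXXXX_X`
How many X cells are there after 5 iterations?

XXXXXX_____XXX
_____XX___XX__
____XXXX_XXXX_
___XX__XXX__XX
X_XXXXXX_XXXXX
count of X: 12

12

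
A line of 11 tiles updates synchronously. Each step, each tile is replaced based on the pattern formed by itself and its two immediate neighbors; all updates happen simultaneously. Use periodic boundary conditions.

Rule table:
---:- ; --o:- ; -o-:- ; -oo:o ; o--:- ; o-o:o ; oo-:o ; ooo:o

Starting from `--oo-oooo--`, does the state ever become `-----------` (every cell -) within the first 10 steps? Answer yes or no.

no

--ooooooo--
--ooooooo--  (fixed point — unchanged through step 10)
step 10 is --ooooooo--, still not uniform -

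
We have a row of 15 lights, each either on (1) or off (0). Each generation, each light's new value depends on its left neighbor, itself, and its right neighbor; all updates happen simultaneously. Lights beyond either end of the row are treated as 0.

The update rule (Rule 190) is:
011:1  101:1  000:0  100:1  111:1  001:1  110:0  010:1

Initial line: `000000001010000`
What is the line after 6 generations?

000000011111000
000000111110100
000001111101110
000011111011101
000111110111011
001111101110110

001111101110110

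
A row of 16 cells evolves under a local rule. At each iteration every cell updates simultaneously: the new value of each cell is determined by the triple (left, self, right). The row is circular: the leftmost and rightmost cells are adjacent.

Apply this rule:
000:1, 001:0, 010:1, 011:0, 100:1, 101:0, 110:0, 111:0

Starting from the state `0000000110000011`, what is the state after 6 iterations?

0000110000011000

1111110001111000
0000001100000110
1111100011110001
0000011000001100
1111000111100011
0000110000011000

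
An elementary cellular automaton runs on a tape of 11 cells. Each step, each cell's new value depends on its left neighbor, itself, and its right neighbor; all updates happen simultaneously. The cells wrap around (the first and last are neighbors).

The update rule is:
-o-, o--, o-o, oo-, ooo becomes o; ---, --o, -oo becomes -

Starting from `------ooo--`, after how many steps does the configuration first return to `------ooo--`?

11

step 1: -------ooo-
step 2: --------ooo
step 3: o--------oo
step 4: oo--------o
step 5: ooo--------
step 6: -ooo-------
step 7: --ooo------
step 8: ---ooo-----
step 9: ----ooo----
step 10: -----ooo---
step 11: ------ooo--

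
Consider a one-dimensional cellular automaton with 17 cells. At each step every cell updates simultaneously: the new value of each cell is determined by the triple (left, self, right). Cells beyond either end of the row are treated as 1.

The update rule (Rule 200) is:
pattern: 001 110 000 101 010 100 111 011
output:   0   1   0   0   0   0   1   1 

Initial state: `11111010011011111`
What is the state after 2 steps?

11111000011011111

11111000011011111
11111000011011111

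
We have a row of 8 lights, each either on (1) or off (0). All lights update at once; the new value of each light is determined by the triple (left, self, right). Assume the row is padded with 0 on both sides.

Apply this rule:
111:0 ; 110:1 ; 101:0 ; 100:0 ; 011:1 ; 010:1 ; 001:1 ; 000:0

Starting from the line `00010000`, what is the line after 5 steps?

00110000
01110000
11010000
11010000  (fixed point — unchanged through step 5)

11010000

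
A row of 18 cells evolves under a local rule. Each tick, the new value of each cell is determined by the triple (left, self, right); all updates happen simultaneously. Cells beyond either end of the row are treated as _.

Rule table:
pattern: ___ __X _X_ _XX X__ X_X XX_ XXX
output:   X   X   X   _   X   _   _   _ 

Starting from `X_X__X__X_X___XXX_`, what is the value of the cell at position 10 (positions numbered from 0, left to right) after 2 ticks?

X_XXXXXXX_XXXX___X
X_____________XXXX
position 10 holds _

_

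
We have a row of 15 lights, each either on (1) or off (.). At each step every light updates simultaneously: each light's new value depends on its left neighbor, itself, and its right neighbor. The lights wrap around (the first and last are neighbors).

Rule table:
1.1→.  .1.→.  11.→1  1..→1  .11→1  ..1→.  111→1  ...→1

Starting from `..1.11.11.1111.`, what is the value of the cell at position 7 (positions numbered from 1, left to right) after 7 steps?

1...11.11.11111
111.11.11.11111
111.11.11.11111  (fixed point — unchanged through step 7)
position 7 holds .

.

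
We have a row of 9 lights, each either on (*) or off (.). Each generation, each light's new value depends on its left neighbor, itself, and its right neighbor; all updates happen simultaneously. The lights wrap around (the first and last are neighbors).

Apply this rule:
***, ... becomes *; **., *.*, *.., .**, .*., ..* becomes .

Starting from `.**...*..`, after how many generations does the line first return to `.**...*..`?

generation 1: ....*...*
generation 2: .**...*..

2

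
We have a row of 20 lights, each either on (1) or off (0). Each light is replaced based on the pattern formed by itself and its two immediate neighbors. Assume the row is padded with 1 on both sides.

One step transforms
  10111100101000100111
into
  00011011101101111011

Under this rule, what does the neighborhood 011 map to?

0

At position 2 the neighborhood is 011; the next row has 0 there.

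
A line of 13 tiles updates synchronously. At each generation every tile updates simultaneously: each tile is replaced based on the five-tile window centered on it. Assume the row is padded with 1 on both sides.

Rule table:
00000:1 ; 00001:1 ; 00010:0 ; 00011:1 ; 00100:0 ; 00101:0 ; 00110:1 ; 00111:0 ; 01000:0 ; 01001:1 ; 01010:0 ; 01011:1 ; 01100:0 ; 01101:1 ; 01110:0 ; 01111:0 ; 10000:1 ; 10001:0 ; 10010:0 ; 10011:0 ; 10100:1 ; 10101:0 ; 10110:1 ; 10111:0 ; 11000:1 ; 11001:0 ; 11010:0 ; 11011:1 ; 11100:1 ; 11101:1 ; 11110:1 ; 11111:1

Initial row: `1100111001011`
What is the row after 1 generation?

1100001000100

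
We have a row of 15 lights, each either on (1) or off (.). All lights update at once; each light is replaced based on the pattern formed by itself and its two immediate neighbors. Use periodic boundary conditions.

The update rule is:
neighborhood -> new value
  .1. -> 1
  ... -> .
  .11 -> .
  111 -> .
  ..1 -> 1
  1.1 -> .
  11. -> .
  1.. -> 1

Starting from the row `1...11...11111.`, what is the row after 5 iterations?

.1..1...1....1.

11.1..1.1......
...1111.11....1
1.1.......1..11
..11.....1111..
.1..1...1....1.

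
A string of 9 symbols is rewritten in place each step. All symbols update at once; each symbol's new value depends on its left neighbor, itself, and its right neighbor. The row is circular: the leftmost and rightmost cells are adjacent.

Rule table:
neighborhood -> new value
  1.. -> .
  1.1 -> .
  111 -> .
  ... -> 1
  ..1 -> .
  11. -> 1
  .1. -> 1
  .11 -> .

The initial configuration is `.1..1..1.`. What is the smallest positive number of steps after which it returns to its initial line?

1

.1..1..1.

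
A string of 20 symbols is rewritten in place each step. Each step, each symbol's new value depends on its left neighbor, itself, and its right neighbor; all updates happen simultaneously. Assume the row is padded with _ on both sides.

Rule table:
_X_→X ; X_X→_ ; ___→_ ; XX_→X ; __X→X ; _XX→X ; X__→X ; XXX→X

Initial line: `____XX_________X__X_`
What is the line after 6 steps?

step 1: ___XXXX_______XXXXXX
step 2: __XXXXXX_____XXXXXXX
step 3: _XXXXXXXX___XXXXXXXX
step 4: XXXXXXXXXX_XXXXXXXXX
step 5: XXXXXXXXXX_XXXXXXXXX  (fixed point — unchanged through step 6)

XXXXXXXXXX_XXXXXXXXX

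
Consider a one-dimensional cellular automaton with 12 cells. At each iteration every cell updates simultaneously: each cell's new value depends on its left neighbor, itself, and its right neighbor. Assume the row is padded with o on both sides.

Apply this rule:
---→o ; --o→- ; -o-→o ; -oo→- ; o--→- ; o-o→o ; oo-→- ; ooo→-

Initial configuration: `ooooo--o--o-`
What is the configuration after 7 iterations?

o----o---ooo

-------o--oo
-ooooo-o----
o-----oo-oo-
--ooo---o--o
------o-o---
-oooo-ooo-o-
o----o---ooo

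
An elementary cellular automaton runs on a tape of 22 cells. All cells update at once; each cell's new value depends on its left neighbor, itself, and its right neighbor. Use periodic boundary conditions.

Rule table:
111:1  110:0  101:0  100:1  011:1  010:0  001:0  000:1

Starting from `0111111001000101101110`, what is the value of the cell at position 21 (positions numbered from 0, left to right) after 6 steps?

0111110100110001001101
0111100010101100101000
0111011000001010000111
0110010111100001110110
0101000111011101100101
0000110110011001010000
position 21 holds 0

0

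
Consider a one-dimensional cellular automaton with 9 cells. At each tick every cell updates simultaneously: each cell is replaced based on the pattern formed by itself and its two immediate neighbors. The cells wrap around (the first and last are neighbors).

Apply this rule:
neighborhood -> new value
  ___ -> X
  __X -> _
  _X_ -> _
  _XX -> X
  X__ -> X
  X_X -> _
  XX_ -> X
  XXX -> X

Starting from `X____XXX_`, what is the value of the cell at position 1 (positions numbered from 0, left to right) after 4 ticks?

X

_XXX_XXX_
_XXX_XXXX
_XXX_XXXX  (fixed point — unchanged through tick 4)
position 1 holds X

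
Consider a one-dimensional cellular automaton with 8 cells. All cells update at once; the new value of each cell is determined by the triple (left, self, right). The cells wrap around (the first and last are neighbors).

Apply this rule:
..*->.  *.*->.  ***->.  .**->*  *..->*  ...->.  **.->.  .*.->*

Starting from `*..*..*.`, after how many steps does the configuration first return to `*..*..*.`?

2

**.**.*.
*..*..*.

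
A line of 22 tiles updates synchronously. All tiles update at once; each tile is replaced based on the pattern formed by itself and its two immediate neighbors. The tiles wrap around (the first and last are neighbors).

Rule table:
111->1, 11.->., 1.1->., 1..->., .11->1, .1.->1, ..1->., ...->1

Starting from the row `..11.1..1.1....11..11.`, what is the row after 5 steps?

step 1: 1.1..1..1.1.11.1...1..
step 2: 1.1..1..1.1.1..1.1.1..
step 3: 1.1..1..1.1.1..1.1.1..  (fixed point — unchanged through step 5)

1.1..1..1.1.1..1.1.1..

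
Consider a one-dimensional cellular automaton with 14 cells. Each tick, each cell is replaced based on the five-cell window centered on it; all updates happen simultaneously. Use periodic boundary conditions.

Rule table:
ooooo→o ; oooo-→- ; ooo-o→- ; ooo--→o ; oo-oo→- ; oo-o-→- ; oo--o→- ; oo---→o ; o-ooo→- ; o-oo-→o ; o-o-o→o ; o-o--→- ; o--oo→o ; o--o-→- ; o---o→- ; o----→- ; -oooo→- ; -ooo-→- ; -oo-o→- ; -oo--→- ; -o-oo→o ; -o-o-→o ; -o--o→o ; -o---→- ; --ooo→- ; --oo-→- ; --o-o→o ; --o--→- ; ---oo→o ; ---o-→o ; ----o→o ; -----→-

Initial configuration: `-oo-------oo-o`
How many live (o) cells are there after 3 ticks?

oo-o----oo---o
------oo--o-o-
----oo----oo--
count of o: 4

4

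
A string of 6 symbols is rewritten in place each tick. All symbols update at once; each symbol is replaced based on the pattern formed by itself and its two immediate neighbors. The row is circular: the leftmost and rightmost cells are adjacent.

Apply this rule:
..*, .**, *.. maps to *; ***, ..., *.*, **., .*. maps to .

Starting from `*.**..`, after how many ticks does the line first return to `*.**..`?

tick 1: ..*.**
tick 2: **..*.
tick 3: *.**..

3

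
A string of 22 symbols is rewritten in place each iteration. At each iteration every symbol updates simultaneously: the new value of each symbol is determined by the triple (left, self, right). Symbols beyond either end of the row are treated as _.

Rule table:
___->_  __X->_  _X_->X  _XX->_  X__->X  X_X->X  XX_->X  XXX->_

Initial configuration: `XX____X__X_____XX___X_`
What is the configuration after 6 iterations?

_XX___XX_XX_____XX__XX
__XX___XX_XX_____XX__X
___XX___XX_XX_____XX_X
____XX___XX_XX_____XXX
_____XX___XX_XX______X
______XX___XX_XX_____X

______XX___XX_XX_____X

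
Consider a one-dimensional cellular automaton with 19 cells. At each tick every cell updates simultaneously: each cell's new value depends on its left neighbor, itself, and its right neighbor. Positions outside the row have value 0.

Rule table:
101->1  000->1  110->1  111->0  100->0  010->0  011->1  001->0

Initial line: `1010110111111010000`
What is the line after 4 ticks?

0111100010000101000

0101111100001100111
0011000101101100101
1011010011111100010
0111100010000101000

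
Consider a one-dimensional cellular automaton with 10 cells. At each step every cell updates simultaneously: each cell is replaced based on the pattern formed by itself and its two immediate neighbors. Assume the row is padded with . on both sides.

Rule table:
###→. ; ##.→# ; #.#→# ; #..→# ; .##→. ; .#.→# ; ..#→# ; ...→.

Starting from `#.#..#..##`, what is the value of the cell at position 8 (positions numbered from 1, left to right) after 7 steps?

########.#
.......###
......#..#
.....#####
....#....#
...###..##
..#..###.#
position 8 holds #

#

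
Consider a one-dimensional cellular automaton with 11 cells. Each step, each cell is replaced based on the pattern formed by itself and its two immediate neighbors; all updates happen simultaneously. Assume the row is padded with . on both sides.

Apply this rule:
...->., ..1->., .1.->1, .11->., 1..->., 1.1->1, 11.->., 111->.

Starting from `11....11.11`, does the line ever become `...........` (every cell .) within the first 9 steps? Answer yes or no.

no

step 1: ........1..
step 2: ........1..  (fixed point — unchanged through step 9)
step 9 is ........1.., still not uniform .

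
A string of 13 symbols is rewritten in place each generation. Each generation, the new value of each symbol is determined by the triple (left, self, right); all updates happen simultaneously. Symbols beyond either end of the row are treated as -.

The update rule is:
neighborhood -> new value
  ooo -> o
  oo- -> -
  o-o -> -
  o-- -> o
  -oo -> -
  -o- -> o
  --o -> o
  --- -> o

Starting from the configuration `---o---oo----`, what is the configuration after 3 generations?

ooooooo--oooo
-ooooo-oo-oo-
o-ooo-------o

o-ooo-------o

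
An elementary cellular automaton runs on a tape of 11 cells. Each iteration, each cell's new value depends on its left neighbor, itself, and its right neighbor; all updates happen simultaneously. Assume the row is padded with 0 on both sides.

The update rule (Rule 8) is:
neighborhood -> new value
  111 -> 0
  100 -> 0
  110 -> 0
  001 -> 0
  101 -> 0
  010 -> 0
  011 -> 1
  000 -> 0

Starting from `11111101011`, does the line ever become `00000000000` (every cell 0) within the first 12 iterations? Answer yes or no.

10000000010
00000000000
all cells are 0 at iteration 2

yes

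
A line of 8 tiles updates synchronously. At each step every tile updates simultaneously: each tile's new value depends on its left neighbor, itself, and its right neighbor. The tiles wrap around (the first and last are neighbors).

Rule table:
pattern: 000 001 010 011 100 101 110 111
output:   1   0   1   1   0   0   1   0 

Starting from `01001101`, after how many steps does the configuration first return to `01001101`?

01001101

1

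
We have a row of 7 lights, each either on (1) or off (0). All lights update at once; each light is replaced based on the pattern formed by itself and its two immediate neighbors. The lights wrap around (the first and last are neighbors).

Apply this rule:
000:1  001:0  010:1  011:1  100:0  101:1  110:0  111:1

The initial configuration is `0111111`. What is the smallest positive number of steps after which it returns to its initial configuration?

7

1111110
1111101
1111011
1110111
1101111
1011111
0111111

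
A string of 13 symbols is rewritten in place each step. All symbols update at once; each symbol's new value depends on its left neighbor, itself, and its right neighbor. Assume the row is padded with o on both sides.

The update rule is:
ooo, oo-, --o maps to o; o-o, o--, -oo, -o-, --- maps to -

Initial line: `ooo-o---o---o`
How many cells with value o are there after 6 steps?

6

ooo----o---o-
ooo---o---o--
ooo--o---o--o
ooo-o---o--o-
ooo----o--o--
ooo---o--o--o
count of o: 6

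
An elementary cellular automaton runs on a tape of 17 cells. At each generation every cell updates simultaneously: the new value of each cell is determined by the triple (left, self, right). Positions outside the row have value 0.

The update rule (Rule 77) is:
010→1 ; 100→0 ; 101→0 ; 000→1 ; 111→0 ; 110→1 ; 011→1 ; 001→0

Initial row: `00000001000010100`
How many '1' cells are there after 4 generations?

10

11111101011010101
10000101011010101
10110101011010101
10110101011010101
count of 1: 10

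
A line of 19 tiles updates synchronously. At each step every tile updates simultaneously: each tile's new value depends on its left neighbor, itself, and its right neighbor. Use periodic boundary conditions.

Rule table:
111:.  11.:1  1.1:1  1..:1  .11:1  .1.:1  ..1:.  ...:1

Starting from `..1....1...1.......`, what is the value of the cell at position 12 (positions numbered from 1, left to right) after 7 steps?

1

1.1111.111.11111111
111..111.111.......
1.11.1.111.1111111.
11111111.111.....11
.......111.11111.1.
111111.1.111...1111
.....11111.111.1...
position 12 holds 1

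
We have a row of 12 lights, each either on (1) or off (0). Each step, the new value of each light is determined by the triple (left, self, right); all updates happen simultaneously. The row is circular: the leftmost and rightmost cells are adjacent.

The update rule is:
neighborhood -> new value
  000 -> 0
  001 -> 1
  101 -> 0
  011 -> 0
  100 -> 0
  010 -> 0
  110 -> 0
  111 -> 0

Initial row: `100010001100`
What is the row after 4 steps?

100010001000

000100010001
001000100010
010001000100
100010001000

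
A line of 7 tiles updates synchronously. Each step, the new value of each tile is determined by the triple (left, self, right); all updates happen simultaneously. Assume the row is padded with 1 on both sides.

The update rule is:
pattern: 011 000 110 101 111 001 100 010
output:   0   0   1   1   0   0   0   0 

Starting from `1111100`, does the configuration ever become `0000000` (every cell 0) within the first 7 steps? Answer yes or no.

yes

step 1: 0000100
step 2: 0000000
all cells are 0 at step 2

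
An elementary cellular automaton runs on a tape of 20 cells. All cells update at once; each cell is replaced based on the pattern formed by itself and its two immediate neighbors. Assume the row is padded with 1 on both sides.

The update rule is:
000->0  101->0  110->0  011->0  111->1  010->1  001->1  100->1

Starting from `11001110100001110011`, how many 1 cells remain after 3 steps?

step 1: 10110100110010101101
step 2: 00000111001110100000
step 3: 10001010110100110001
count of 1: 9

9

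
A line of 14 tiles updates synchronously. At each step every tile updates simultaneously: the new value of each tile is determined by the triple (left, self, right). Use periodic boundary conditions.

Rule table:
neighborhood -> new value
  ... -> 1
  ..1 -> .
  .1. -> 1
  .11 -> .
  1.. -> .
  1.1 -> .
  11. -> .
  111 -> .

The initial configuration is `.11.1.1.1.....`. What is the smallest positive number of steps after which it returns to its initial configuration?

2

....1.1.1.1111
.11.1.1.1.....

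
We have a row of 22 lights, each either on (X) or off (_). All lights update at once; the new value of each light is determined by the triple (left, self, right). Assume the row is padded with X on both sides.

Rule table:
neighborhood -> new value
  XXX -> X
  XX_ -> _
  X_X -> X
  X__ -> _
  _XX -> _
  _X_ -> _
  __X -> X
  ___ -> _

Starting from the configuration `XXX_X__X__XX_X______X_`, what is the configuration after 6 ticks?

XX_X__X__X__X______X_X
X_X__X__X__X______X_X_
_X__X__X__X______X_X_X
X__X__X__X______X_X_X_
__X__X__X______X_X_X_X
_X__X__X______X_X_X_X_

_X__X__X______X_X_X_X_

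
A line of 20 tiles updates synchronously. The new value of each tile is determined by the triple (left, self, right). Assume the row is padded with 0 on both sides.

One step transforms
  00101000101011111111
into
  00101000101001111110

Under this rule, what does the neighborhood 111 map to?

1

At position 13 the neighborhood is 111; the next row has 1 there.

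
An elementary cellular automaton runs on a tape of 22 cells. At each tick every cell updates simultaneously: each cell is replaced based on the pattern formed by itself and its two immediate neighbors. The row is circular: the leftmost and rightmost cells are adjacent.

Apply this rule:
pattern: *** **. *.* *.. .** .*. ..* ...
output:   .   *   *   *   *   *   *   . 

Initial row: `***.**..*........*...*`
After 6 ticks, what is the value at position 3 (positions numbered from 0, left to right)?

*

tick 1: ..********......***.**
tick 2: ***......**....**.****
tick 3: ..**....****..*****...
tick 4: .****..**..****...**..
tick 5: **..********..**.****.
tick 6: *****......*******..**
position 3 holds *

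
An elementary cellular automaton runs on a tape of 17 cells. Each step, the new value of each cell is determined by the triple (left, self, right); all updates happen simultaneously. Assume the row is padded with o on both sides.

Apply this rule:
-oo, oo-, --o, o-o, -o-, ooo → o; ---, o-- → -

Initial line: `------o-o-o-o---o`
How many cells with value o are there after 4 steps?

step 1: -----oooooooo--oo
step 2: ----ooooooooo-ooo
step 3: ---oooooooooooooo
step 4: --ooooooooooooooo
count of o: 15

15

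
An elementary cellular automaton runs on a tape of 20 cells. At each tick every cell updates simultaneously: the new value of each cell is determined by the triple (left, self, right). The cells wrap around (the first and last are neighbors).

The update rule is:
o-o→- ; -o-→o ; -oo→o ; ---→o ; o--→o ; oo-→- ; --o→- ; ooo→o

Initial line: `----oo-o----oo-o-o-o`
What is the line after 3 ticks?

ooo-o--oooo-o--o-o-o
oo--oo-ooo--oo-o-o-o
o-o-o--oo-o-o--o-o-o

o-o-o--oo-o-o--o-o-o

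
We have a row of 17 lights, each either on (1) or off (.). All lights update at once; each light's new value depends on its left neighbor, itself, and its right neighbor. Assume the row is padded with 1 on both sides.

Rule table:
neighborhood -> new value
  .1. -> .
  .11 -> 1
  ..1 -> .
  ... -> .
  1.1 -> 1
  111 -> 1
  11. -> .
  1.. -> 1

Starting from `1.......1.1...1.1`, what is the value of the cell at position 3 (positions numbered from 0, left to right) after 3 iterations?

1

iteration 1: .1.......1.1...11
iteration 2: 1.1.......1.1..11
iteration 3: .1.1.......1.1.11
position 3 holds 1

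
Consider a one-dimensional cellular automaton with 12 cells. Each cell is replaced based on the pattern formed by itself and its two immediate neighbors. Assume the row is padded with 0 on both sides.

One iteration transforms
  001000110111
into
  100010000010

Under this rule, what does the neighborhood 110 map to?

0

At position 7 the neighborhood is 110; the next row has 0 there.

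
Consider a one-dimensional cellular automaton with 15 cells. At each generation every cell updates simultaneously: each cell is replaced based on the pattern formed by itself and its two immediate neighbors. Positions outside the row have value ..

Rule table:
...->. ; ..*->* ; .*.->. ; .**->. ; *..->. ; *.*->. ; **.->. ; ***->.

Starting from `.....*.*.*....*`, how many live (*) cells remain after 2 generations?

2

....*........*.
...*........*..
count of *: 2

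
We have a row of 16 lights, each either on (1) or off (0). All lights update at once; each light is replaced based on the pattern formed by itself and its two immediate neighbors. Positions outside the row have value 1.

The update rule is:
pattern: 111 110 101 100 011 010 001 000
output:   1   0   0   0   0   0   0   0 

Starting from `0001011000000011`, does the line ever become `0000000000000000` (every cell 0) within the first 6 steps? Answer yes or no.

yes

0000000000000001
0000000000000000
all cells are 0 at step 2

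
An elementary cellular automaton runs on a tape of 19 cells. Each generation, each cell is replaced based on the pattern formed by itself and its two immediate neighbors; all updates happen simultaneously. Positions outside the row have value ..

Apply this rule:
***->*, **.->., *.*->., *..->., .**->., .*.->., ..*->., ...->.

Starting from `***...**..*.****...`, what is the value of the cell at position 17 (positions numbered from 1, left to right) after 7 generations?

.

.*...........**....
...................
...................  (fixed point — unchanged through generation 7)
position 17 holds .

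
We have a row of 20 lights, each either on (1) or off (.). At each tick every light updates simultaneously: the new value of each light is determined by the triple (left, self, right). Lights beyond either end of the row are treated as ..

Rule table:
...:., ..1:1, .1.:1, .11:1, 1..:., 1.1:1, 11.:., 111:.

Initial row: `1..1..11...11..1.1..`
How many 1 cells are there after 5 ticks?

tick 1: 1.11.11...11..1111..
tick 2: 111.11...11..11.....
tick 3: 1..11...11..11......
tick 4: 1.11...11..11.......
tick 5: 111...11..11........
count of 1: 7

7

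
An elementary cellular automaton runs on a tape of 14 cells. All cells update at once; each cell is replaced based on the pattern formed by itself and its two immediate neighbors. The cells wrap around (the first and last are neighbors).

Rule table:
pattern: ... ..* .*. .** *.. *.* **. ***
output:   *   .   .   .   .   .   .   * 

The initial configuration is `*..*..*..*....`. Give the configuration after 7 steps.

...........**.
**********....
.********..**.
..******......
*..****..*****
....**....****
.**....**..**.

.**....**..**.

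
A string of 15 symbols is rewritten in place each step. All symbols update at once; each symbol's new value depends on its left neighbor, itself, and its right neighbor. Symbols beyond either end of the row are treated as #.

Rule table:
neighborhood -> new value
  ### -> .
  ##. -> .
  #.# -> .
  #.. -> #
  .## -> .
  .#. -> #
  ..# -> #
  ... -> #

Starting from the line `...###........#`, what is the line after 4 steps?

###...########.
...###.........
###...#########
...###.........

...###.........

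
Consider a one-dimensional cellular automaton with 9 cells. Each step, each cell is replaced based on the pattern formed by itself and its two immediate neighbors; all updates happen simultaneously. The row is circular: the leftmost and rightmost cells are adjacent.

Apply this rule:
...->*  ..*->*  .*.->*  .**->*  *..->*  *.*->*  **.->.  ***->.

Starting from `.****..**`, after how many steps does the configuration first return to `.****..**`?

18

step 1: **...***.
step 2: *.****..*
step 3: .**...***
step 4: **.****..
step 5: *.**...**
step 6: .**.****.
step 7: **.**...*
step 8: ..**.****
step 9: ***.**...
step 10: *..**.***
step 11: .***.**..
step 12: **..**.**
step 13: ..***.**.
step 14: ***..**.*
step 15: ...***.**
step 16: ****..**.
step 17: *...***.*
step 18: .****..**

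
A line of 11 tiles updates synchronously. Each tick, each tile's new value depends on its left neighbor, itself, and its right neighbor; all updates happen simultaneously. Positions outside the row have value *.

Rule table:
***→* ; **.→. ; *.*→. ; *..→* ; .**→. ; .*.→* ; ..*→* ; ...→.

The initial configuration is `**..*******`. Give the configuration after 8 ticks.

**.*.*****.

*.**.******
......*****
*....*.****
.*..**..***
.***..**.**
..*.**....*
***...*..*.
**.*.*****.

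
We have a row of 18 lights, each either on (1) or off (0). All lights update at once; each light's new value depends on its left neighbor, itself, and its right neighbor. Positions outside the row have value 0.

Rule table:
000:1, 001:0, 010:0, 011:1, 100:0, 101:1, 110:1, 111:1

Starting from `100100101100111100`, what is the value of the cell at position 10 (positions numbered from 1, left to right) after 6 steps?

000000011100111101
111111011100111110
111111111100111110
111111111100111110  (fixed point — unchanged through step 6)
position 10 holds 1

1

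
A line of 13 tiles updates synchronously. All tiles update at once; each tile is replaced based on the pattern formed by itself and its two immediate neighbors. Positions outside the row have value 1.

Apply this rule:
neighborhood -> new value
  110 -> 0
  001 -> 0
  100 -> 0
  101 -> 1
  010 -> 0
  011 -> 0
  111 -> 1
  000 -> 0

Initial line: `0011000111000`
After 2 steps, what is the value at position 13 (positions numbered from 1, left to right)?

0

step 1: 0000000010000
step 2: 0000000000000
position 13 holds 0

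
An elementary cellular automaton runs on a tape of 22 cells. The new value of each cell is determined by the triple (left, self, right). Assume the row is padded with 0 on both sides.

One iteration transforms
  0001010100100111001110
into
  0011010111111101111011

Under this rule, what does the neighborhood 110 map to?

At position 15 the neighborhood is 110; the next row has 1 there.

1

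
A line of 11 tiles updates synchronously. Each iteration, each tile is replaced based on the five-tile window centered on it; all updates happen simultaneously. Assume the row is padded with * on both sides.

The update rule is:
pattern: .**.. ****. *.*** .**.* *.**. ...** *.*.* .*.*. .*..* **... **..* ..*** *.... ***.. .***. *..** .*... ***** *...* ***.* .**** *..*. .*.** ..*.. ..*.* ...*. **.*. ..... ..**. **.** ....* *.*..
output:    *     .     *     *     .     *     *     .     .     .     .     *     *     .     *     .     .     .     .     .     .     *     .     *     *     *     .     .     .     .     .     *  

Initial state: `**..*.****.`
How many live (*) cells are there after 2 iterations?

5

iteration 1: ...**.*....
iteration 2: ..*.*.*.*.*
count of *: 5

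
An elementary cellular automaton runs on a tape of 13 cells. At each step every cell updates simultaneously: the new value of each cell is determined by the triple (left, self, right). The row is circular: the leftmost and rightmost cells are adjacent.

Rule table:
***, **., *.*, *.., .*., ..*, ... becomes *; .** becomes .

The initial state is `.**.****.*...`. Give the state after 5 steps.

*****.**.****

*.**.********
**.**.*******
***.**.******
****.**.*****
*****.**.****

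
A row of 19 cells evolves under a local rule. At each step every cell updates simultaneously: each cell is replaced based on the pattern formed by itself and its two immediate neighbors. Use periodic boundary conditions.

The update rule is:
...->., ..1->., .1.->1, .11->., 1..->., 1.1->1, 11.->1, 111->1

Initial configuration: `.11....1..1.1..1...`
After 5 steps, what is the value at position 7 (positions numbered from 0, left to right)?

..1....1..111..1...
..1....1...11..1...
..1....1....1..1...
..1....1....1..1...  (fixed point — unchanged through step 5)
position 7 holds 1

1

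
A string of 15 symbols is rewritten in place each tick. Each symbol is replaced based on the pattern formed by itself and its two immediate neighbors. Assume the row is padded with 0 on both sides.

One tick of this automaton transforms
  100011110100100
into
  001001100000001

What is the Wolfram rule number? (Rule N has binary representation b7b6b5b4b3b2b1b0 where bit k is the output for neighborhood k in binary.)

position 5: 111 → 1  (bit 7 = 1)
position 7: 110 → 0  (bit 6 = 0)
position 8: 101 → 0  (bit 5 = 0)
position 1: 100 → 0  (bit 4 = 0)
position 4: 011 → 0  (bit 3 = 0)
position 0: 010 → 0  (bit 2 = 0)
position 3: 001 → 0  (bit 1 = 0)
position 2: 000 → 1  (bit 0 = 1)
bits b7..b0 = 10000001 = 129

129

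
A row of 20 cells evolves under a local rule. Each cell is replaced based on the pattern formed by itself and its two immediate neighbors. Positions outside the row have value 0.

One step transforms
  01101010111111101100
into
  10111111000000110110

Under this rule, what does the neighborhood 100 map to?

1

At position 18 the neighborhood is 100; the next row has 1 there.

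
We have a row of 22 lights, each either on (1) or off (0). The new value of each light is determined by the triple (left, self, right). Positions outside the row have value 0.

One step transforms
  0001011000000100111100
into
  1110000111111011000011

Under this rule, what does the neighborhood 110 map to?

0

At position 6 the neighborhood is 110; the next row has 0 there.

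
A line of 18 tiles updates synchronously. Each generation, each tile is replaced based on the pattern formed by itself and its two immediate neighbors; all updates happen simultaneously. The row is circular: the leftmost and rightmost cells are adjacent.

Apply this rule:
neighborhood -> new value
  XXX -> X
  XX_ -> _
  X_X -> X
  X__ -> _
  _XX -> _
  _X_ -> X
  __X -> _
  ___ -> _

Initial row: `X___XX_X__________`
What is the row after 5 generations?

X_________________

X_____XX__________
X_________________
X_________________  (fixed point — unchanged through generation 5)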